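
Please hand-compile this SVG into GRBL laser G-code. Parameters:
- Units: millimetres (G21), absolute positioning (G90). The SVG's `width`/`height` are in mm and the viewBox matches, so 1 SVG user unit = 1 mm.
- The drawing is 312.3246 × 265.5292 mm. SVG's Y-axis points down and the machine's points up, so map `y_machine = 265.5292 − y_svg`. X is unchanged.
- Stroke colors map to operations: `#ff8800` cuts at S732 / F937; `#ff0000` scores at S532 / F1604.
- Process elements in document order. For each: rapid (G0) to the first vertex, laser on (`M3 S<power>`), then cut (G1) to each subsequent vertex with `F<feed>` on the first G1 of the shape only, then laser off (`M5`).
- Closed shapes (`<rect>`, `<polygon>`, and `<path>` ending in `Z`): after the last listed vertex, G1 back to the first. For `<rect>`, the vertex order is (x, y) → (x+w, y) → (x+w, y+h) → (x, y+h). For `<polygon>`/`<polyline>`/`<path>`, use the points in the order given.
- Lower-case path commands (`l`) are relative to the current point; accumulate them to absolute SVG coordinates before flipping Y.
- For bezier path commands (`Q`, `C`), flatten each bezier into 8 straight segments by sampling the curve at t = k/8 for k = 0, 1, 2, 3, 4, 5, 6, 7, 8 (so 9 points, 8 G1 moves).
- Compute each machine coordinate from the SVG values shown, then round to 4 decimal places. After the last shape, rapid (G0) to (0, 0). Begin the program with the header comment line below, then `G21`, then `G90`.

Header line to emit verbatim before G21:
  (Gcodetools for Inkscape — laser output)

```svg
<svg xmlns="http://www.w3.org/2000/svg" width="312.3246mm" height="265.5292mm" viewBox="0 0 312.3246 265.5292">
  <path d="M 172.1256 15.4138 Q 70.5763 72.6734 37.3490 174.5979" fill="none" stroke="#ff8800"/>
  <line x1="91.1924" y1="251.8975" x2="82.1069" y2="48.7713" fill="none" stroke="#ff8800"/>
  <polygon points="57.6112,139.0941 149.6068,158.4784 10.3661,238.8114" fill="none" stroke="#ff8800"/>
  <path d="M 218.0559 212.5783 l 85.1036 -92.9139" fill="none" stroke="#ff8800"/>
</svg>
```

(Gcodetools for Inkscape — laser output)
G21
G90
G0 X172.1256 Y250.1154
M3 S732
G1 X147.8058 Y235.1026 F937
G1 X125.6211 Y218.6940
G1 X105.5714 Y200.8897
G1 X87.6568 Y181.6896
G1 X71.8773 Y161.0937
G1 X58.2328 Y139.1020
G1 X46.7234 Y115.7145
G1 X37.3490 Y90.9313
M5
G0 X91.1924 Y13.6317
M3 S732
G1 X82.1069 Y216.7579 F937
M5
G0 X57.6112 Y126.4351
M3 S732
G1 X149.6068 Y107.0508 F937
G1 X10.3661 Y26.7178
G1 X57.6112 Y126.4351
M5
G0 X218.0559 Y52.9509
M3 S732
G1 X303.1595 Y145.8648 F937
M5
G0 X0.0000 Y0.0000

1 u = 1 mm; y_m = 265.5292 − y.

[1] `<path>` quadratic bezier, #ff8800→cut S732 F937: (172.1256,250.1154) → (147.8058,235.1026) → (125.6211,218.6940) → (105.5714,200.8897) → (87.6568,181.6896) → (71.8773,161.0937) → (58.2328,139.1020) → (46.7234,115.7145) → (37.3490,90.9313)

[2] `<line>` line segment, #ff8800→cut S732 F937: (91.1924,13.6317) → (82.1069,216.7579)

[3] `<polygon>` closed polygon, #ff8800→cut S732 F937: (57.6112,126.4351) → (149.6068,107.0508) → (10.3661,26.7178) → (57.6112,126.4351) (closed)

[4] `<path>` line segment, #ff8800→cut S732 F937: (218.0559,52.9509) → (303.1595,145.8648)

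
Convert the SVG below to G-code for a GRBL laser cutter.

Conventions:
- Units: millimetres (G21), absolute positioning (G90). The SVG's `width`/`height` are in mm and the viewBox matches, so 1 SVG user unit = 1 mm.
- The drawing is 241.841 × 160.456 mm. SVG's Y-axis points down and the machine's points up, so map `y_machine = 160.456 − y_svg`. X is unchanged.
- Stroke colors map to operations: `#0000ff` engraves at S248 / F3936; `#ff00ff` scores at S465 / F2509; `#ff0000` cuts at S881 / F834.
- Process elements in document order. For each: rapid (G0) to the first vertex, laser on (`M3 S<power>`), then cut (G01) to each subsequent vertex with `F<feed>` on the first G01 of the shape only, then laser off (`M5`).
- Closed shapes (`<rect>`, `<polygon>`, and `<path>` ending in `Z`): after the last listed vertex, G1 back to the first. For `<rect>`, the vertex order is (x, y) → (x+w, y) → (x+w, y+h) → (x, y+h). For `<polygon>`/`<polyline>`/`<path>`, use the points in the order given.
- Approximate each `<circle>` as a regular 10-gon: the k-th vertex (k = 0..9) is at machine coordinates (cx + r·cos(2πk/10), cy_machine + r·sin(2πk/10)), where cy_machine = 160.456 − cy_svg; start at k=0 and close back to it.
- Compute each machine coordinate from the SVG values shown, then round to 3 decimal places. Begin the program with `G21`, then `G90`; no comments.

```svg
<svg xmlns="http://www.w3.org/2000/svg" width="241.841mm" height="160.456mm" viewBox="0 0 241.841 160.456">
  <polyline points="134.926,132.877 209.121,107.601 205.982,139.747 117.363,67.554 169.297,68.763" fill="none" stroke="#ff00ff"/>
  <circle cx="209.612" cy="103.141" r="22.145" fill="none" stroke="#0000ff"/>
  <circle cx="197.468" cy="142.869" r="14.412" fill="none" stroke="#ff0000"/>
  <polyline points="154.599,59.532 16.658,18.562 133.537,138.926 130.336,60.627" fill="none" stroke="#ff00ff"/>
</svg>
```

viewBox `0 0 241.841 160.456` with mm width/height → 1 unit = 1 mm. Flip: y_m = 160.456 − y_svg.

**Shape 1** — `<polyline>` open polyline, stroke `#ff00ff` → score (S465, F2509). Machine vertices: (134.926,27.579) → (209.121,52.855) → (205.982,20.709) → (117.363,92.902) → (169.297,91.693). Open path.

**Shape 2** — `<circle>` circle, stroke `#0000ff` → engrave (S248, F3936). Machine vertices: (231.757,57.315) → (227.528,70.332) → (216.455,78.376) → (202.769,78.376) → (191.696,70.332) → (187.467,57.315) → (191.696,44.298) → (202.769,36.254) → (216.455,36.254) → (227.528,44.298) → (231.757,57.315). Closed: final G1 returns to the first vertex.

**Shape 3** — `<circle>` circle, stroke `#ff0000` → cut (S881, F834). Machine vertices: (211.880,17.587) → (209.128,26.058) → (201.922,31.294) → (193.014,31.294) → (185.808,26.058) → (183.056,17.587) → (185.808,9.116) → (193.014,3.880) → (201.922,3.880) → (209.128,9.116) → (211.880,17.587). Closed: final G1 returns to the first vertex.

**Shape 4** — `<polyline>` open polyline, stroke `#ff00ff` → score (S465, F2509). Machine vertices: (154.599,100.924) → (16.658,141.894) → (133.537,21.530) → (130.336,99.829). Open path.

G21
G90
G0 X134.926 Y27.579
M3 S465
G01 X209.121 Y52.855 F2509
G01 X205.982 Y20.709
G01 X117.363 Y92.902
G01 X169.297 Y91.693
M5
G0 X231.757 Y57.315
M3 S248
G01 X227.528 Y70.332 F3936
G01 X216.455 Y78.376
G01 X202.769 Y78.376
G01 X191.696 Y70.332
G01 X187.467 Y57.315
G01 X191.696 Y44.298
G01 X202.769 Y36.254
G01 X216.455 Y36.254
G01 X227.528 Y44.298
G01 X231.757 Y57.315
M5
G0 X211.880 Y17.587
M3 S881
G01 X209.128 Y26.058 F834
G01 X201.922 Y31.294
G01 X193.014 Y31.294
G01 X185.808 Y26.058
G01 X183.056 Y17.587
G01 X185.808 Y9.116
G01 X193.014 Y3.880
G01 X201.922 Y3.880
G01 X209.128 Y9.116
G01 X211.880 Y17.587
M5
G0 X154.599 Y100.924
M3 S465
G01 X16.658 Y141.894 F2509
G01 X133.537 Y21.530
G01 X130.336 Y99.829
M5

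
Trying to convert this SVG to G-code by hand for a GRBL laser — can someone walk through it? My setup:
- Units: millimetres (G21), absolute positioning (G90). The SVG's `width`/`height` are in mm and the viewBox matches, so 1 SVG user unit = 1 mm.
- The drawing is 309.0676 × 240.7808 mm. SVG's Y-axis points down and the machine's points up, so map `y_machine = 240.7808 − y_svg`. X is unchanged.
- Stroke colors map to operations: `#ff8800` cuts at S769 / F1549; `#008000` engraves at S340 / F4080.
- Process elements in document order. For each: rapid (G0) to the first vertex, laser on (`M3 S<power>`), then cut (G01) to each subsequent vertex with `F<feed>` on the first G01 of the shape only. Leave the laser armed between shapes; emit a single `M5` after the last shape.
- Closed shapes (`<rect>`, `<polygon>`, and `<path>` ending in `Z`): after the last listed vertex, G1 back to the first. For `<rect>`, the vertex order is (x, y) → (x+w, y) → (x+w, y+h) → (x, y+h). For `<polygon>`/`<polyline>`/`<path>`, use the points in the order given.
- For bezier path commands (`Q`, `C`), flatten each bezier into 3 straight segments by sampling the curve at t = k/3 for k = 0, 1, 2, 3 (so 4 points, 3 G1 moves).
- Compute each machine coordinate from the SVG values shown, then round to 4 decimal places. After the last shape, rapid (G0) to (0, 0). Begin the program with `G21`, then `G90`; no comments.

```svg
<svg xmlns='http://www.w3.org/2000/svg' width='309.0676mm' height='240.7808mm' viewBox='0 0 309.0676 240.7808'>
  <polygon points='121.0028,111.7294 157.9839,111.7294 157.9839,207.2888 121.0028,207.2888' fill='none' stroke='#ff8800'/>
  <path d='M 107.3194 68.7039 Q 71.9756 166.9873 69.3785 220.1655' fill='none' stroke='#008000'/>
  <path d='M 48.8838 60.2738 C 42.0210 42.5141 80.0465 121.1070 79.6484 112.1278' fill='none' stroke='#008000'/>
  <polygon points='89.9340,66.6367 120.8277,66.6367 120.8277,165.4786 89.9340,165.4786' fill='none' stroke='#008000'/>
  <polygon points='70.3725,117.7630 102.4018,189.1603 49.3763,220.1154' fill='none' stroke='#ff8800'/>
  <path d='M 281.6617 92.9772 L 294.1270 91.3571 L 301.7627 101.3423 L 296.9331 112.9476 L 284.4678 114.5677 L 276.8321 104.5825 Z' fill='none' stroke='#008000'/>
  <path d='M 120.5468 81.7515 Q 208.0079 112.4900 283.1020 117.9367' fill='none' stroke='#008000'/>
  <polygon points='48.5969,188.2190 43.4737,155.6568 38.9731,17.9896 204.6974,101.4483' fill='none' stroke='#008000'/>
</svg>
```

viewBox `0 0 309.0676 240.7808` with mm width/height → 1 unit = 1 mm. Flip: y_m = 240.7808 − y_svg.

**Shape 1** — `<polygon>` rectangle, stroke `#ff8800` → cut (S769, F1549). Machine vertices: (121.0028,129.0514) → (157.9839,129.0514) → (157.9839,33.4920) → (121.0028,33.4920) → (121.0028,129.0514). Closed: final G1 returns to the first vertex.

**Shape 2** — `<path>` quadratic bezier, stroke `#008000` → engrave (S340, F4080). Control points (SVG): P0=(107.3194,68.7039), P1=(71.9756,166.9873), P2=(69.3785,220.1655); sampled at t=k/3. Machine vertices: (107.3194,172.0769) → (87.3954,111.5663) → (74.7484,61.0791) → (69.3785,20.6153). Open path.

**Shape 3** — `<path>` cubic bezier, stroke `#008000` → engrave (S340, F4080). Control points (SVG): P0=(48.8838,60.2738), P1=(42.0210,42.5141), P2=(80.0465,121.1070), P3=(79.6484,112.1278); sampled at t=k/3. Machine vertices: (48.8838,180.5070) → (53.8981,172.9612) → (70.3243,142.0525) → (79.6484,128.6530). Open path.

**Shape 4** — `<polygon>` rectangle, stroke `#008000` → engrave (S340, F4080). Machine vertices: (89.9340,174.1441) → (120.8277,174.1441) → (120.8277,75.3022) → (89.9340,75.3022) → (89.9340,174.1441). Closed: final G1 returns to the first vertex.

**Shape 5** — `<polygon>` closed polygon, stroke `#ff8800` → cut (S769, F1549). Machine vertices: (70.3725,123.0178) → (102.4018,51.6205) → (49.3763,20.6654) → (70.3725,123.0178). Closed: final G1 returns to the first vertex.

**Shape 6** — `<path>` regular polygon, stroke `#008000` → engrave (S340, F4080). Machine vertices: (281.6617,147.8036) → (294.1270,149.4237) → (301.7627,139.4385) → (296.9331,127.8332) → (284.4678,126.2131) → (276.8321,136.1983) → (281.6617,147.8036). Closed: final G1 returns to the first vertex.

**Shape 7** — `<path>` quadratic bezier, stroke `#008000` → engrave (S340, F4080). Control points (SVG): P0=(120.5468,81.7515), P1=(208.0079,112.4900), P2=(283.1020,117.9367); sampled at t=k/3. Machine vertices: (120.5468,159.0293) → (177.4801,141.3472) → (231.6652,129.2854) → (283.1020,122.8441). Open path.

**Shape 8** — `<polygon>` closed polygon, stroke `#008000` → engrave (S340, F4080). Machine vertices: (48.5969,52.5618) → (43.4737,85.1240) → (38.9731,222.7912) → (204.6974,139.3325) → (48.5969,52.5618). Closed: final G1 returns to the first vertex.

G21
G90
G0 X121.0028 Y129.0514
M3 S769
G01 X157.9839 Y129.0514 F1549
G01 X157.9839 Y33.4920
G01 X121.0028 Y33.4920
G01 X121.0028 Y129.0514
G0 X107.3194 Y172.0769
M3 S340
G01 X87.3954 Y111.5663 F4080
G01 X74.7484 Y61.0791
G01 X69.3785 Y20.6153
G0 X48.8838 Y180.5070
M3 S340
G01 X53.8981 Y172.9612 F4080
G01 X70.3243 Y142.0525
G01 X79.6484 Y128.6530
G0 X89.9340 Y174.1441
M3 S340
G01 X120.8277 Y174.1441 F4080
G01 X120.8277 Y75.3022
G01 X89.9340 Y75.3022
G01 X89.9340 Y174.1441
G0 X70.3725 Y123.0178
M3 S769
G01 X102.4018 Y51.6205 F1549
G01 X49.3763 Y20.6654
G01 X70.3725 Y123.0178
G0 X281.6617 Y147.8036
M3 S340
G01 X294.1270 Y149.4237 F4080
G01 X301.7627 Y139.4385
G01 X296.9331 Y127.8332
G01 X284.4678 Y126.2131
G01 X276.8321 Y136.1983
G01 X281.6617 Y147.8036
G0 X120.5468 Y159.0293
M3 S340
G01 X177.4801 Y141.3472 F4080
G01 X231.6652 Y129.2854
G01 X283.1020 Y122.8441
G0 X48.5969 Y52.5618
M3 S340
G01 X43.4737 Y85.1240 F4080
G01 X38.9731 Y222.7912
G01 X204.6974 Y139.3325
G01 X48.5969 Y52.5618
M5
G0 X0.0000 Y0.0000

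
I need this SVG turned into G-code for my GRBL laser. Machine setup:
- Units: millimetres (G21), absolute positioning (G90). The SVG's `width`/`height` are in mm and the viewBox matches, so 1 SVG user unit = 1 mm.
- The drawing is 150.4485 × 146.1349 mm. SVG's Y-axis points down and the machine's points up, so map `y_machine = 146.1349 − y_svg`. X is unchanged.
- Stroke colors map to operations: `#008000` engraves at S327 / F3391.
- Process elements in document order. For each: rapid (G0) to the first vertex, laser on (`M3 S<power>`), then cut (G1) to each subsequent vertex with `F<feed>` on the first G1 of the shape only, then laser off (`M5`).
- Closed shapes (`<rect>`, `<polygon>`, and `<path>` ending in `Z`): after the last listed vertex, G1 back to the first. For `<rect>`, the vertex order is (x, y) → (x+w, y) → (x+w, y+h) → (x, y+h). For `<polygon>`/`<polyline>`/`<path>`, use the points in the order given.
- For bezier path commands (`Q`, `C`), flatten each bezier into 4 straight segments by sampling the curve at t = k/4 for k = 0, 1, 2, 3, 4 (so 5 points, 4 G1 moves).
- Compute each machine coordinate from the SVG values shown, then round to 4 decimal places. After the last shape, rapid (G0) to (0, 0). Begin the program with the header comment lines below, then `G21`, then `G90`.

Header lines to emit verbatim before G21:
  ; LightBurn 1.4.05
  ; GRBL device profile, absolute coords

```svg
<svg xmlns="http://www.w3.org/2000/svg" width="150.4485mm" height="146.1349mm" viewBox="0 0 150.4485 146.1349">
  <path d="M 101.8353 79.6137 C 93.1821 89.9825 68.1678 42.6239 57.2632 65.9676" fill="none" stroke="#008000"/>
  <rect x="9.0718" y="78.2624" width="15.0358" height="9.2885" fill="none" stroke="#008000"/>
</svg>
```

; LightBurn 1.4.05
; GRBL device profile, absolute coords
G21
G90
G0 X101.8353 Y66.5212
M3 S327
G1 X92.7538 Y67.5618 F3391
G1 X80.3935 Y78.2098
G1 X67.6111 Y86.4251
G1 X57.2632 Y80.1673
M5
G0 X9.0718 Y67.8725
M3 S327
G1 X24.1076 Y67.8725 F3391
G1 X24.1076 Y58.5840
G1 X9.0718 Y58.5840
G1 X9.0718 Y67.8725
M5
G0 X0.0000 Y0.0000

1 u = 1 mm; y_m = 146.1349 − y.

[1] `<path>` cubic bezier, #008000→engrave S327 F3391: (101.8353,66.5212) → (92.7538,67.5618) → (80.3935,78.2098) → (67.6111,86.4251) → (57.2632,80.1673)

[2] `<rect>` rectangle, #008000→engrave S327 F3391: (9.0718,67.8725) → (24.1076,67.8725) → (24.1076,58.5840) → (9.0718,58.5840) → (9.0718,67.8725) (closed)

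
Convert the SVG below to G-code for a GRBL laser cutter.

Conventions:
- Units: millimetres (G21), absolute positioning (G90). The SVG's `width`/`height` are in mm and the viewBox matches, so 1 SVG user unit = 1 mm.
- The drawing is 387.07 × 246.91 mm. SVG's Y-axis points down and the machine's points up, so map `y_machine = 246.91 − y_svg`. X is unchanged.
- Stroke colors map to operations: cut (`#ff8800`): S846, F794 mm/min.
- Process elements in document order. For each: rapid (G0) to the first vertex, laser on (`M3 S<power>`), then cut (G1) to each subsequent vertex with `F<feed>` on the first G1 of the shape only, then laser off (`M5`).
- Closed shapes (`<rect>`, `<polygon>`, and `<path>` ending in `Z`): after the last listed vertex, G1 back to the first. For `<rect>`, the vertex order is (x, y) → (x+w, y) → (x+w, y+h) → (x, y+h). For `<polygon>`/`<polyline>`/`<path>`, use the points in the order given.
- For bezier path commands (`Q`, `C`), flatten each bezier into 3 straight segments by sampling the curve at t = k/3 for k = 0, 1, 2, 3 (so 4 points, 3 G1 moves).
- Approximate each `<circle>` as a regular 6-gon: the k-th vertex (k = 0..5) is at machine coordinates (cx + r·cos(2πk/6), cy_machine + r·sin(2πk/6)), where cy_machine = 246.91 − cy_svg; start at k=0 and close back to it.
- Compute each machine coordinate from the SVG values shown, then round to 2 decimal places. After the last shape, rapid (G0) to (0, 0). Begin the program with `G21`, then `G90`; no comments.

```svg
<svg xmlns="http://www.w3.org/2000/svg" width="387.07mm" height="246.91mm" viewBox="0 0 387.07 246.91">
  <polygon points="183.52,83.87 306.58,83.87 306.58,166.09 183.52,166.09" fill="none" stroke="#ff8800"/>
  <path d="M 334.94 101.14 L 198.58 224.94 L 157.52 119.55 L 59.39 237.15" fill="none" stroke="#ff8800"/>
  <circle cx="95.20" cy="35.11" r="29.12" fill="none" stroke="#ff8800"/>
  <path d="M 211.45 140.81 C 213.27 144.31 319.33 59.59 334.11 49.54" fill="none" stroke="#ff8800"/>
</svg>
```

1 u = 1 mm; y_m = 246.91 − y.

[1] `<polygon>` rectangle, #ff8800→cut S846 F794: (183.52,163.04) → (306.58,163.04) → (306.58,80.82) → (183.52,80.82) → (183.52,163.04) (closed)

[2] `<path>` open polyline, #ff8800→cut S846 F794: (334.94,145.77) → (198.58,21.97) → (157.52,127.36) → (59.39,9.76)

[3] `<circle>` circle, #ff8800→cut S846 F794: (124.32,211.80) → (109.76,237.02) → (80.64,237.02) → (66.08,211.80) → (80.64,186.58) → (109.76,186.58) → (124.32,211.80) (closed)

[4] `<path>` cubic bezier, #ff8800→cut S846 F794: (211.45,106.10) → (240.78,125.97) → (296.14,168.46) → (334.11,197.37)

G21
G90
G0 X183.52 Y163.04
M3 S846
G1 X306.58 Y163.04 F794
G1 X306.58 Y80.82
G1 X183.52 Y80.82
G1 X183.52 Y163.04
M5
G0 X334.94 Y145.77
M3 S846
G1 X198.58 Y21.97 F794
G1 X157.52 Y127.36
G1 X59.39 Y9.76
M5
G0 X124.32 Y211.80
M3 S846
G1 X109.76 Y237.02 F794
G1 X80.64 Y237.02
G1 X66.08 Y211.80
G1 X80.64 Y186.58
G1 X109.76 Y186.58
G1 X124.32 Y211.80
M5
G0 X211.45 Y106.10
M3 S846
G1 X240.78 Y125.97 F794
G1 X296.14 Y168.46
G1 X334.11 Y197.37
M5
G0 X0.00 Y0.00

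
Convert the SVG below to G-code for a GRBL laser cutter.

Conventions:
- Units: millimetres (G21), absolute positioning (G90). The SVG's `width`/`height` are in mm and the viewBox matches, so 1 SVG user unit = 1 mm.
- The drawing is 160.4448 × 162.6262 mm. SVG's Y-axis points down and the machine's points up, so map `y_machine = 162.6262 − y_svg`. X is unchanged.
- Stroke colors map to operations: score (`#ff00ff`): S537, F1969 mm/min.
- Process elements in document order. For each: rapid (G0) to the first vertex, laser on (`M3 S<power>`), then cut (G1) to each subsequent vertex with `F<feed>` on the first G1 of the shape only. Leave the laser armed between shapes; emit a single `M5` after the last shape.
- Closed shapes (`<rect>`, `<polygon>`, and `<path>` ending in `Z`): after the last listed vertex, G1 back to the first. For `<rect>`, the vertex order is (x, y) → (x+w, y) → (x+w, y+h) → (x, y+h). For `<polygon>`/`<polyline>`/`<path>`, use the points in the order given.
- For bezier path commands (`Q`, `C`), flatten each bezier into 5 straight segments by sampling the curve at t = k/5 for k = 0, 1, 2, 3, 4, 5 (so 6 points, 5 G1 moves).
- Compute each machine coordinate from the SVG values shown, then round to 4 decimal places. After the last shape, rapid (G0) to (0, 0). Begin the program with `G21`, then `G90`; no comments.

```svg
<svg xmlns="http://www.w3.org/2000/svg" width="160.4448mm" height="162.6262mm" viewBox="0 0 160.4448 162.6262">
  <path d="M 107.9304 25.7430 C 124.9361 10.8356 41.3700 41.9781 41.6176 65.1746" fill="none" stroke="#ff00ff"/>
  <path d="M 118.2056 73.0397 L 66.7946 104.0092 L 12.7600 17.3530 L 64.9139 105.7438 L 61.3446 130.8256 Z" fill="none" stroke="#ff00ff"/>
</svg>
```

G21
G90
G0 X107.9304 Y136.8832
M3 S537
G1 X107.5403 Y140.7336 F1969
G1 X91.8634 Y136.1239
G1 X69.7504 Y125.6457
G1 X50.0516 Y111.8911
G1 X41.6176 Y97.4516
G0 X118.2056 Y89.5865
M3 S537
G1 X66.7946 Y58.6170 F1969
G1 X12.7600 Y145.2732
G1 X64.9139 Y56.8824
G1 X61.3446 Y31.8006
G1 X118.2056 Y89.5865
M5
G0 X0.0000 Y0.0000

1 u = 1 mm; y_m = 162.6262 − y.

[1] `<path>` cubic bezier, #ff00ff→score S537 F1969: (107.9304,136.8832) → (107.5403,140.7336) → (91.8634,136.1239) → (69.7504,125.6457) → (50.0516,111.8911) → (41.6176,97.4516)

[2] `<path>` closed polygon, #ff00ff→score S537 F1969: (118.2056,89.5865) → (66.7946,58.6170) → (12.7600,145.2732) → (64.9139,56.8824) → (61.3446,31.8006) → (118.2056,89.5865) (closed)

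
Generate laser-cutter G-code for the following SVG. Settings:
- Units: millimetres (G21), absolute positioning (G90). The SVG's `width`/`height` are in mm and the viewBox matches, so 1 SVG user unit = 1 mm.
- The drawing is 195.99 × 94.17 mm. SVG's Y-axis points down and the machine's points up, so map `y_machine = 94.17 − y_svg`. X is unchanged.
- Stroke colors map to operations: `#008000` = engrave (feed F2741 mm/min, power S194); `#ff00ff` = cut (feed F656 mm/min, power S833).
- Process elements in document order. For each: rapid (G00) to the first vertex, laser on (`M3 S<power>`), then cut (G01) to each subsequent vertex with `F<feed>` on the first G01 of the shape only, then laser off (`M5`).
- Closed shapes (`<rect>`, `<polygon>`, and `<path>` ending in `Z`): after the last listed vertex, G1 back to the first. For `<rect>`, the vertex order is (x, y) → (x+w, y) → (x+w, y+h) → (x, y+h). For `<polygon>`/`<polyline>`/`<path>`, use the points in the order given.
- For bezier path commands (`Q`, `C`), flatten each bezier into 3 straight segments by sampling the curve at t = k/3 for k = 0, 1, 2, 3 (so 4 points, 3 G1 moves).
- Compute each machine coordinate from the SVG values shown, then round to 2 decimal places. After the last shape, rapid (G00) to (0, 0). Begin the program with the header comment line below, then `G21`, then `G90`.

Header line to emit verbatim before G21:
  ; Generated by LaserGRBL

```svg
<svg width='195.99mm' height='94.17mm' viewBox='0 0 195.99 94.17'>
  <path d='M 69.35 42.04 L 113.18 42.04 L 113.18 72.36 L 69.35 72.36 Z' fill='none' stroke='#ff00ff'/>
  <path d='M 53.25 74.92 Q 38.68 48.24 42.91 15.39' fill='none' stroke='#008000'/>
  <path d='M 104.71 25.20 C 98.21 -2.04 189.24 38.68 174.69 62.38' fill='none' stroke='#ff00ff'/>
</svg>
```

; Generated by LaserGRBL
G21
G90
G00 X69.35 Y52.13
M3 S833
G01 X113.18 Y52.13 F656
G01 X113.18 Y21.81
G01 X69.35 Y21.81
G01 X69.35 Y52.13
M5
G00 X53.25 Y19.25
M3 S194
G01 X45.63 Y37.72 F2741
G01 X42.18 Y57.57
G01 X42.91 Y78.78
M5
G00 X104.71 Y68.97
M3 S833
G01 X123.20 Y76.70 F656
G01 X161.57 Y58.02
G01 X174.69 Y31.79
M5
G00 X0.00 Y0.00

viewBox `0 0 195.99 94.17` with mm width/height → 1 unit = 1 mm. Flip: y_m = 94.17 − y_svg.

**Shape 1** — `<path>` rectangle, stroke `#ff00ff` → cut (S833, F656). Machine vertices: (69.35,52.13) → (113.18,52.13) → (113.18,21.81) → (69.35,21.81) → (69.35,52.13). Closed: final G1 returns to the first vertex.

**Shape 2** — `<path>` quadratic bezier, stroke `#008000` → engrave (S194, F2741). Control points (SVG): P0=(53.25,74.92), P1=(38.68,48.24), P2=(42.91,15.39); sampled at t=k/3. Machine vertices: (53.25,19.25) → (45.63,37.72) → (42.18,57.57) → (42.91,78.78). Open path.

**Shape 3** — `<path>` cubic bezier, stroke `#ff00ff` → cut (S833, F656). Control points (SVG): P0=(104.71,25.20), P1=(98.21,-2.04), P2=(189.24,38.68), P3=(174.69,62.38); sampled at t=k/3. Machine vertices: (104.71,68.97) → (123.20,76.70) → (161.57,58.02) → (174.69,31.79). Open path.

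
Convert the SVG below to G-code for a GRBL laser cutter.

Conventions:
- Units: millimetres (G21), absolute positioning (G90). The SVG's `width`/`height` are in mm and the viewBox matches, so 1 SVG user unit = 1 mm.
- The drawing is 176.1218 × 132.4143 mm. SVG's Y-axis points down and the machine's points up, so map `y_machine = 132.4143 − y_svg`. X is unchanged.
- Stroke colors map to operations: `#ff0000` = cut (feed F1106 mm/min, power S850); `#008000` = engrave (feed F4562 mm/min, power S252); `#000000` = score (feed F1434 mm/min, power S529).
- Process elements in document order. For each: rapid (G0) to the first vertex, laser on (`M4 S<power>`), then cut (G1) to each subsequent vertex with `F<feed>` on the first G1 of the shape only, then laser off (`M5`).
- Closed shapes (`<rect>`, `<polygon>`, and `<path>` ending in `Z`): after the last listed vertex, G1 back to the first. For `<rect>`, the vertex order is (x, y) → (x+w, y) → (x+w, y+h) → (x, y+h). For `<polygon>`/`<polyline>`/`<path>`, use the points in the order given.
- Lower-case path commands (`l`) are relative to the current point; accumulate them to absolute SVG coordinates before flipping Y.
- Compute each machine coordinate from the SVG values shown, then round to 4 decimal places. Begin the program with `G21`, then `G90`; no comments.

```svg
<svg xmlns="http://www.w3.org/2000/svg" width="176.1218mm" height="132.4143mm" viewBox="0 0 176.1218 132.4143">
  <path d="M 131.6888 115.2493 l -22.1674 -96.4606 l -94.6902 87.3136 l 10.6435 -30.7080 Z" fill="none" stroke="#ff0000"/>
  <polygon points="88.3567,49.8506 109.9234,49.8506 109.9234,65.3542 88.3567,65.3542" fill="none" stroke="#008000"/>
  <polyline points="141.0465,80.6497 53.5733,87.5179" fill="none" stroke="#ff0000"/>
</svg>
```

Since the viewBox matches the mm dimensions, user units are millimetres directly. The only transform is the Y-flip y_m = 132.4143 − y_svg.

Shape 1 is a closed polygon drawn with `<path>`. Its stroke #ff0000 means cut at S850, F1106. After flipping Y the toolpath is (131.6888,17.1650) → (109.5214,113.6256) → (14.8312,26.3120) → (25.4747,57.0200) → (131.6888,17.1650), returning to the start.

Shape 2 is a rectangle drawn with `<polygon>`. Its stroke #008000 means engrave at S252, F4562. After flipping Y the toolpath is (88.3567,82.5637) → (109.9234,82.5637) → (109.9234,67.0601) → (88.3567,67.0601) → (88.3567,82.5637), returning to the start.

Shape 3 is a line segment drawn with `<polyline>`. Its stroke #ff0000 means cut at S850, F1106. After flipping Y the toolpath is (141.0465,51.7646) → (53.5733,44.8964).

G21
G90
G0 X131.6888 Y17.1650
M4 S850
G1 X109.5214 Y113.6256 F1106
G1 X14.8312 Y26.3120
G1 X25.4747 Y57.0200
G1 X131.6888 Y17.1650
M5
G0 X88.3567 Y82.5637
M4 S252
G1 X109.9234 Y82.5637 F4562
G1 X109.9234 Y67.0601
G1 X88.3567 Y67.0601
G1 X88.3567 Y82.5637
M5
G0 X141.0465 Y51.7646
M4 S850
G1 X53.5733 Y44.8964 F1106
M5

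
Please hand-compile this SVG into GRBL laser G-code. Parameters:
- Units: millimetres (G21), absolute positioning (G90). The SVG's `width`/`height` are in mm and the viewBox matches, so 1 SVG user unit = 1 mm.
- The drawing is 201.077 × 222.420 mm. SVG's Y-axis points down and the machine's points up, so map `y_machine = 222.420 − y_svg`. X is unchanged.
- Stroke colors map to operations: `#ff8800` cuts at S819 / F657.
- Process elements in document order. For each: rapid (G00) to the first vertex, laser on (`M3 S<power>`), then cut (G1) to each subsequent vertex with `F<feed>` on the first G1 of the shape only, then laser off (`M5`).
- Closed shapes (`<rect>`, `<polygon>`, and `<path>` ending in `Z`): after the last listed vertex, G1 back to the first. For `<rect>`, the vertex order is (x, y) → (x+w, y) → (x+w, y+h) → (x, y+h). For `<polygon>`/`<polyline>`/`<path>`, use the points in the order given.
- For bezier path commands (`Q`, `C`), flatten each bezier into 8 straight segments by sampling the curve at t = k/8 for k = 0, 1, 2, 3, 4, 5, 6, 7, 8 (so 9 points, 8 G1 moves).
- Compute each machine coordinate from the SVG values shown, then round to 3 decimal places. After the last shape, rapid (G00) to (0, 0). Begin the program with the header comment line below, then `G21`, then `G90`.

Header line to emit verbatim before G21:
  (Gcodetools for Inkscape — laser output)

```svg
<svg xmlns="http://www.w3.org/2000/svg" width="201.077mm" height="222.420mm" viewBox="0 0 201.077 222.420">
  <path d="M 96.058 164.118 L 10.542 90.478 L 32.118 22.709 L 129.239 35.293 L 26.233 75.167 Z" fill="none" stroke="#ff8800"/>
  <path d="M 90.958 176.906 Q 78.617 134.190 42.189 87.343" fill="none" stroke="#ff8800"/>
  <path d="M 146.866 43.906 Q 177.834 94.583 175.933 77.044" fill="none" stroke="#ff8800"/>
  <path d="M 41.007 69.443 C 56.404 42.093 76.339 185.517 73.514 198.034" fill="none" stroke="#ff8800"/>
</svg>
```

Since the viewBox matches the mm dimensions, user units are millimetres directly. The only transform is the Y-flip y_m = 222.420 − y_svg.

Shape 1 is a closed polygon drawn with `<path>`. Its stroke #ff8800 means cut at S819, F657. After flipping Y the toolpath is (96.058,58.302) → (10.542,131.942) → (32.118,199.711) → (129.239,187.127) → (26.233,147.253) → (96.058,58.302), returning to the start.

Shape 2 is a quadratic bezier drawn with `<path>`. Its stroke #ff8800 means cut at S819, F657. After flipping Y the toolpath is (90.958,45.514) → (87.496,56.258) → (83.282,67.130) → (78.315,78.132) → (72.595,89.263) → (66.123,100.523) → (58.898,111.912) → (50.920,123.430) → (42.189,135.077).

Shape 3 is a quadratic bezier drawn with `<path>`. Its stroke #ff8800 means cut at S819, F657. After flipping Y the toolpath is (146.866,178.514) → (154.094,166.911) → (160.296,157.439) → (165.470,150.099) → (169.617,144.891) → (172.737,141.815) → (174.829,140.870) → (175.895,142.057) → (175.933,145.376).

Shape 4 is a cubic bezier drawn with `<path>`. Its stroke #ff8800 means cut at S819, F657. After flipping Y the toolpath is (41.007,152.977) → (46.940,155.817) → (52.979,146.183) → (58.804,127.609) → (64.094,103.632) → (68.530,77.785) → (71.792,53.605) → (73.560,34.627) → (73.514,24.386).

(Gcodetools for Inkscape — laser output)
G21
G90
G00 X96.058 Y58.302
M3 S819
G1 X10.542 Y131.942 F657
G1 X32.118 Y199.711
G1 X129.239 Y187.127
G1 X26.233 Y147.253
G1 X96.058 Y58.302
M5
G00 X90.958 Y45.514
M3 S819
G1 X87.496 Y56.258 F657
G1 X83.282 Y67.130
G1 X78.315 Y78.132
G1 X72.595 Y89.263
G1 X66.123 Y100.523
G1 X58.898 Y111.912
G1 X50.920 Y123.430
G1 X42.189 Y135.077
M5
G00 X146.866 Y178.514
M3 S819
G1 X154.094 Y166.911 F657
G1 X160.296 Y157.439
G1 X165.470 Y150.099
G1 X169.617 Y144.891
G1 X172.737 Y141.815
G1 X174.829 Y140.870
G1 X175.895 Y142.057
G1 X175.933 Y145.376
M5
G00 X41.007 Y152.977
M3 S819
G1 X46.940 Y155.817 F657
G1 X52.979 Y146.183
G1 X58.804 Y127.609
G1 X64.094 Y103.632
G1 X68.530 Y77.785
G1 X71.792 Y53.605
G1 X73.560 Y34.627
G1 X73.514 Y24.386
M5
G00 X0.000 Y0.000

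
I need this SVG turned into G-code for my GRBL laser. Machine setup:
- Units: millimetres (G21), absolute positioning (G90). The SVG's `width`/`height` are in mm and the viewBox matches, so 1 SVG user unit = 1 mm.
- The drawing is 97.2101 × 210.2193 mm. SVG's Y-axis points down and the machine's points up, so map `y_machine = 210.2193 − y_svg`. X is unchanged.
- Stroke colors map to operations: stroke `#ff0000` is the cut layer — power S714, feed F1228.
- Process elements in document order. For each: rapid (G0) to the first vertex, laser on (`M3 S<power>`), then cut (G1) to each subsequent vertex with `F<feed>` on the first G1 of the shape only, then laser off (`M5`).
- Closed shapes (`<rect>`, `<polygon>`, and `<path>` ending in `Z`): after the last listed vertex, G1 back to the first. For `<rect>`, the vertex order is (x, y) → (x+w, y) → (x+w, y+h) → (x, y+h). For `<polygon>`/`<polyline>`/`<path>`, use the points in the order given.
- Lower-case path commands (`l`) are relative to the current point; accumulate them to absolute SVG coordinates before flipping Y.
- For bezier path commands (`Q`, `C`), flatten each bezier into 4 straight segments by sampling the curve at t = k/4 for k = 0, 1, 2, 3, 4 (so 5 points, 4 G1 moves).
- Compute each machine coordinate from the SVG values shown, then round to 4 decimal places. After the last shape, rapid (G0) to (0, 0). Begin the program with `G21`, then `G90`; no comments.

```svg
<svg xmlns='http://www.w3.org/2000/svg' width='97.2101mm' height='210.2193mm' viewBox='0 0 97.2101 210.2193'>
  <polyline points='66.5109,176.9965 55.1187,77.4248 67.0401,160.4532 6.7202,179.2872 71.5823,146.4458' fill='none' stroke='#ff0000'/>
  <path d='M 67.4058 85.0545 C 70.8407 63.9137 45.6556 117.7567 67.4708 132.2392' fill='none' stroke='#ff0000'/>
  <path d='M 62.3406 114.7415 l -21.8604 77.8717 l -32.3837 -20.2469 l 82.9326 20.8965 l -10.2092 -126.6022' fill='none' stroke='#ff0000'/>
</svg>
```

1 u = 1 mm; y_m = 210.2193 − y.

[1] `<polyline>` open polyline, #ff0000→cut S714 F1228: (66.5109,33.2228) → (55.1187,132.7945) → (67.0401,49.7661) → (6.7202,30.9321) → (71.5823,63.7735)

[2] `<path>` cubic bezier, #ff0000→cut S714 F1228: (67.4058,125.1648) → (65.7973,128.7476) → (60.5457,114.9312) → (58.7404,94.4354) → (67.4708,77.9801)

[3] `<path>` open polyline, #ff0000→cut S714 F1228: (62.3406,95.4778) → (40.4802,17.6061) → (8.0965,37.8530) → (91.0291,16.9565) → (80.8199,143.5587)

G21
G90
G0 X66.5109 Y33.2228
M3 S714
G1 X55.1187 Y132.7945 F1228
G1 X67.0401 Y49.7661
G1 X6.7202 Y30.9321
G1 X71.5823 Y63.7735
M5
G0 X67.4058 Y125.1648
M3 S714
G1 X65.7973 Y128.7476 F1228
G1 X60.5457 Y114.9312
G1 X58.7404 Y94.4354
G1 X67.4708 Y77.9801
M5
G0 X62.3406 Y95.4778
M3 S714
G1 X40.4802 Y17.6061 F1228
G1 X8.0965 Y37.8530
G1 X91.0291 Y16.9565
G1 X80.8199 Y143.5587
M5
G0 X0.0000 Y0.0000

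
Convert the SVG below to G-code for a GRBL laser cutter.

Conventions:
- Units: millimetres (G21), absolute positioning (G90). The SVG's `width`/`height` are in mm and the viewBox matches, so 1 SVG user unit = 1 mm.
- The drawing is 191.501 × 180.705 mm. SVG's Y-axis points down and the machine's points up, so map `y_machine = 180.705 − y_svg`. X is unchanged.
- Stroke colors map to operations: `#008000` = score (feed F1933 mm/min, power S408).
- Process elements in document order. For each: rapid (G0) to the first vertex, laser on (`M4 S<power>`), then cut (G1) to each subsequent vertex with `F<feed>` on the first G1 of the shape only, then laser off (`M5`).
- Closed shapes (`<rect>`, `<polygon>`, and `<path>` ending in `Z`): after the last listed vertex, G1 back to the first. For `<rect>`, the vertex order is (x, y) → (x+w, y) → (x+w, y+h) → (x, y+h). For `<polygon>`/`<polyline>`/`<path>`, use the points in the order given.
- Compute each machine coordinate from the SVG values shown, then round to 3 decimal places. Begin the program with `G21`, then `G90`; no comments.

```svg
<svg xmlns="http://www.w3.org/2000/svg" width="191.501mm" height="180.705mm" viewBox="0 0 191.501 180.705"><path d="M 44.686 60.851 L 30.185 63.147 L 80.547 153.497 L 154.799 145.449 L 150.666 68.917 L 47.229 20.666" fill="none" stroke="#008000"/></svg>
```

1 u = 1 mm; y_m = 180.705 − y.

[1] `<path>` open polyline, #008000→score S408 F1933: (44.686,119.854) → (30.185,117.558) → (80.547,27.208) → (154.799,35.256) → (150.666,111.788) → (47.229,160.039)

G21
G90
G0 X44.686 Y119.854
M4 S408
G1 X30.185 Y117.558 F1933
G1 X80.547 Y27.208
G1 X154.799 Y35.256
G1 X150.666 Y111.788
G1 X47.229 Y160.039
M5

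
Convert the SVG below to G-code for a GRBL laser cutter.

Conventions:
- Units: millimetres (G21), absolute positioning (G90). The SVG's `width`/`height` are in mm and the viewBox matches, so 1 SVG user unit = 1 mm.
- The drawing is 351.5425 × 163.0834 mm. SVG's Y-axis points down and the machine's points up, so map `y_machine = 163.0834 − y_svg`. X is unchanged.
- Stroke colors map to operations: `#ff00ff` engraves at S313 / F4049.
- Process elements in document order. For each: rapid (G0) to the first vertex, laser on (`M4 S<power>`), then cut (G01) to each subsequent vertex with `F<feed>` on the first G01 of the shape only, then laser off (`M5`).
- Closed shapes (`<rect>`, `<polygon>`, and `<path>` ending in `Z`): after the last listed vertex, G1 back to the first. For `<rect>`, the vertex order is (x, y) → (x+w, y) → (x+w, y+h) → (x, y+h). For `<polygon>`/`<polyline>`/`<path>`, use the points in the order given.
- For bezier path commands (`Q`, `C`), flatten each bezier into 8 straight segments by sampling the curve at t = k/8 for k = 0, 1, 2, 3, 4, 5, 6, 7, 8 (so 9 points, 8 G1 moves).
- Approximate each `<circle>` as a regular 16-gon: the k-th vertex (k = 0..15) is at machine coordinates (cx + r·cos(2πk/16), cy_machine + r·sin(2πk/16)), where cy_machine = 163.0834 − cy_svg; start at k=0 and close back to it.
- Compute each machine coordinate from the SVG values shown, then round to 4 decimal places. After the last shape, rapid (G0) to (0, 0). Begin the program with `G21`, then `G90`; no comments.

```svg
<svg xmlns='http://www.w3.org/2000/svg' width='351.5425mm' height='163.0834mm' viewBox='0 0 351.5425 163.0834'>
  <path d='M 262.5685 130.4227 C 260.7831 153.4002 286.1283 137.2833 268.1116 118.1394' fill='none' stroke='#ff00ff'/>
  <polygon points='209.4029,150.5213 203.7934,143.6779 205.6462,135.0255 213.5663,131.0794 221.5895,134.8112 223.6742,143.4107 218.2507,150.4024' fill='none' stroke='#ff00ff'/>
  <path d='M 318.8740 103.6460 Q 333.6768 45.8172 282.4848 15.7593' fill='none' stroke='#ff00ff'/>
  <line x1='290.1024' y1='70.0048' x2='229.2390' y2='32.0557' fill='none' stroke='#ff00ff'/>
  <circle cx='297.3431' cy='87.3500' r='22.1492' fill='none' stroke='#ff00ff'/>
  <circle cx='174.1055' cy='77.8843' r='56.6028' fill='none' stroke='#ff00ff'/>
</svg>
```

Since the viewBox matches the mm dimensions, user units are millimetres directly. The only transform is the Y-flip y_m = 163.0834 − y_svg.

Shape 1 is a cubic bezier drawn with `<path>`. Its stroke #ff00ff means engrave at S313, F4049. After flipping Y the toolpath is (262.5685,32.6607) → (263.0330,25.8062) → (265.2150,22.1942) → (268.2883,21.4020) → (271.4268,23.0068) → (273.8045,26.5861) → (274.5952,31.7172) → (272.9730,37.9774) → (268.1116,44.9440).

Shape 2 is a regular polygon drawn with `<polygon>`. Its stroke #ff00ff means engrave at S313, F4049. After flipping Y the toolpath is (209.4029,12.5621) → (203.7934,19.4055) → (205.6462,28.0579) → (213.5663,32.0040) → (221.5895,28.2722) → (223.6742,19.6727) → (218.2507,12.6810) → (209.4029,12.5621), returning to the start.

Shape 3 is a quadratic bezier drawn with `<path>`. Its stroke #ff00ff means engrave at S313, F4049. After flipping Y the toolpath is (318.8740,59.4374) → (321.5435,73.4607) → (322.1507,86.6161) → (320.6956,98.9037) → (317.1781,110.3235) → (311.5983,120.8754) → (303.9561,130.5595) → (294.2516,139.3757) → (282.4848,147.3241).

Shape 4 is a line segment drawn with `<line>`. Its stroke #ff00ff means engrave at S313, F4049. After flipping Y the toolpath is (290.1024,93.0786) → (229.2390,131.0277).

Shape 5 is a circle drawn with `<circle>`. Its stroke #ff00ff means engrave at S313, F4049. After flipping Y the toolpath is (319.4923,75.7334) → (317.8063,84.2095) → (313.0049,91.3952) → (305.8192,96.1966) → (297.3431,97.8826) → (288.8670,96.1966) → (281.6813,91.3952) → (276.8799,84.2095) → (275.1939,75.7334) → (276.8799,67.2573) → (281.6813,60.0716) → (288.8670,55.2702) → (297.3431,53.5842) → (305.8192,55.2702) → (313.0049,60.0716) → (317.8063,67.2573) → (319.4923,75.7334), returning to the start.

Shape 6 is a circle drawn with `<circle>`. Its stroke #ff00ff means engrave at S313, F4049. After flipping Y the toolpath is (230.7083,85.1991) → (226.3997,106.8601) → (214.1297,125.2233) → (195.7665,137.4933) → (174.1055,141.8019) → (152.4445,137.4933) → (134.0813,125.2233) → (121.8113,106.8601) → (117.5027,85.1991) → (121.8113,63.5381) → (134.0813,45.1749) → (152.4445,32.9049) → (174.1055,28.5963) → (195.7665,32.9049) → (214.1297,45.1749) → (226.3997,63.5381) → (230.7083,85.1991), returning to the start.

G21
G90
G0 X262.5685 Y32.6607
M4 S313
G01 X263.0330 Y25.8062 F4049
G01 X265.2150 Y22.1942
G01 X268.2883 Y21.4020
G01 X271.4268 Y23.0068
G01 X273.8045 Y26.5861
G01 X274.5952 Y31.7172
G01 X272.9730 Y37.9774
G01 X268.1116 Y44.9440
M5
G0 X209.4029 Y12.5621
M4 S313
G01 X203.7934 Y19.4055 F4049
G01 X205.6462 Y28.0579
G01 X213.5663 Y32.0040
G01 X221.5895 Y28.2722
G01 X223.6742 Y19.6727
G01 X218.2507 Y12.6810
G01 X209.4029 Y12.5621
M5
G0 X318.8740 Y59.4374
M4 S313
G01 X321.5435 Y73.4607 F4049
G01 X322.1507 Y86.6161
G01 X320.6956 Y98.9037
G01 X317.1781 Y110.3235
G01 X311.5983 Y120.8754
G01 X303.9561 Y130.5595
G01 X294.2516 Y139.3757
G01 X282.4848 Y147.3241
M5
G0 X290.1024 Y93.0786
M4 S313
G01 X229.2390 Y131.0277 F4049
M5
G0 X319.4923 Y75.7334
M4 S313
G01 X317.8063 Y84.2095 F4049
G01 X313.0049 Y91.3952
G01 X305.8192 Y96.1966
G01 X297.3431 Y97.8826
G01 X288.8670 Y96.1966
G01 X281.6813 Y91.3952
G01 X276.8799 Y84.2095
G01 X275.1939 Y75.7334
G01 X276.8799 Y67.2573
G01 X281.6813 Y60.0716
G01 X288.8670 Y55.2702
G01 X297.3431 Y53.5842
G01 X305.8192 Y55.2702
G01 X313.0049 Y60.0716
G01 X317.8063 Y67.2573
G01 X319.4923 Y75.7334
M5
G0 X230.7083 Y85.1991
M4 S313
G01 X226.3997 Y106.8601 F4049
G01 X214.1297 Y125.2233
G01 X195.7665 Y137.4933
G01 X174.1055 Y141.8019
G01 X152.4445 Y137.4933
G01 X134.0813 Y125.2233
G01 X121.8113 Y106.8601
G01 X117.5027 Y85.1991
G01 X121.8113 Y63.5381
G01 X134.0813 Y45.1749
G01 X152.4445 Y32.9049
G01 X174.1055 Y28.5963
G01 X195.7665 Y32.9049
G01 X214.1297 Y45.1749
G01 X226.3997 Y63.5381
G01 X230.7083 Y85.1991
M5
G0 X0.0000 Y0.0000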